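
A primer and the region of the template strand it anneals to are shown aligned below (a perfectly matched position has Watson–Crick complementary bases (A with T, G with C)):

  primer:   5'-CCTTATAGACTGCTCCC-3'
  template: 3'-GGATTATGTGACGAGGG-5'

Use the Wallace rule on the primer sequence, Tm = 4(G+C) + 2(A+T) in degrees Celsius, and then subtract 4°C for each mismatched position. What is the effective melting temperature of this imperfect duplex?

44°C

Primer base counts: A=3, T=5, G=2, C=7 → A+T=8, G+C=9
Perfect-match Tm = 2(8) + 4(9) = 16 + 36 = 52°C
Mismatches (positions where the bases are not complementary): 2 (at positions 4, 8)
Effective Tm = 52 − 2×4 = 52 − 8 = 44°C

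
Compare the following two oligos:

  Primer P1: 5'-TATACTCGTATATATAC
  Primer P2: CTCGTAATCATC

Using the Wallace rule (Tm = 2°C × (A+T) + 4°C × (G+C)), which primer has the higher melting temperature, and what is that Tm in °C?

Primer P1: A+T=13, G+C=4 → Tm = 2(13)+4(4) = 42°C
Primer P2: A+T=7, G+C=5 → Tm = 2(7)+4(5) = 34°C
42°C vs 34°C → primer P1 is higher.

Primer P1, 42°C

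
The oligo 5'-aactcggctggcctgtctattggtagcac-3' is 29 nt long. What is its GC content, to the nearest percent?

Scanning the sequence gives T=8, C=8, G=8, A=5.
G+C = 8 + 8 = 16 out of 29 bases
%GC = 16/29 × 100 = 55.17% ≈ 55%

55%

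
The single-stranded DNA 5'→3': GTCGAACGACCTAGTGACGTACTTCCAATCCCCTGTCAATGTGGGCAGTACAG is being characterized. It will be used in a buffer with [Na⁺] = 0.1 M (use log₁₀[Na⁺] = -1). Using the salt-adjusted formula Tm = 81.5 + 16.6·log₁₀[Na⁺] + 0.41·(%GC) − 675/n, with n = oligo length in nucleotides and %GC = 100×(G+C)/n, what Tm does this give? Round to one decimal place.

Length n = 53. Base counts: G=13, A=13, C=15, T=12
G+C = 28, so %GC = 28/53 × 100 = 52.83%
Salt term: 16.6 × (-1) = -16.6
GC term: 0.41 × 52.83 = 21.66; length term: −675/53 = −12.736
Tm = 81.5 + (-16.6) + 21.66 − 12.736 = 73.824 → 73.8°C

73.8°C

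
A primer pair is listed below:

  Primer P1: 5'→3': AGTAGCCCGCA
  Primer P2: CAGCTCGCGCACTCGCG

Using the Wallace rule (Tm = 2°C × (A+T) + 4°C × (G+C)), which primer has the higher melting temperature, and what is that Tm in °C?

Primer P2, 60°C

Primer P1: A+T=4, G+C=7 → Tm = 2(4)+4(7) = 36°C
Primer P2: A+T=4, G+C=13 → Tm = 2(4)+4(13) = 60°C
36°C vs 60°C → primer P2 is higher.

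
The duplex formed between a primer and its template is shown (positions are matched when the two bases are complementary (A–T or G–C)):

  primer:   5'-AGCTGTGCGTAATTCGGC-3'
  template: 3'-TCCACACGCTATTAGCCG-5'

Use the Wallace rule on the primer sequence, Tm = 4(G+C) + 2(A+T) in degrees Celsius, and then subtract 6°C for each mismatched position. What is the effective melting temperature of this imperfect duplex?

32°C

Primer base counts: A=3, T=5, G=6, C=4 → A+T=8, G+C=10
Perfect-match Tm = 2(8) + 4(10) = 16 + 40 = 56°C
Mismatches (positions where the bases are not complementary): 4 (at positions 3, 10, 11, 13)
Effective Tm = 56 − 4×6 = 56 − 24 = 32°C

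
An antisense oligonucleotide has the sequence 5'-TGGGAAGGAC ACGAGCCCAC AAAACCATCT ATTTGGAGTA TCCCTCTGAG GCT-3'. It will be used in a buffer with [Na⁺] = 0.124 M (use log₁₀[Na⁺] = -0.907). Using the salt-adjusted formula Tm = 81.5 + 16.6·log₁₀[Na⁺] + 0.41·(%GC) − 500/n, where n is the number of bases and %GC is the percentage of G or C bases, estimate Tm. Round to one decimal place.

77.9°C

Length n = 53. Base counts: G=13, C=14, A=15, T=11
G+C = 27, so %GC = 27/53 × 100 = 50.943%
Salt term: 16.6 × (-0.907) = -15.056
GC term: 0.41 × 50.943 = 20.887; length term: −500/53 = −9.434
Tm = 81.5 + (-15.056) + 20.887 − 9.434 = 77.897 → 77.9°C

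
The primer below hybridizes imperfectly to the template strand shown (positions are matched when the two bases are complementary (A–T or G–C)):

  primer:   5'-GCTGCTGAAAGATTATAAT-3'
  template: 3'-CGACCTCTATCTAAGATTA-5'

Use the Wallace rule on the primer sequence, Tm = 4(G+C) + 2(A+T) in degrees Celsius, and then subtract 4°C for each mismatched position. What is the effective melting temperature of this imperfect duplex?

Primer base counts: A=7, T=6, G=4, C=2 → A+T=13, G+C=6
Perfect-match Tm = 2(13) + 4(6) = 26 + 24 = 50°C
Mismatches (positions where the bases are not complementary): 4 (at positions 5, 6, 9, 15)
Effective Tm = 50 − 4×4 = 50 − 16 = 34°C

34°C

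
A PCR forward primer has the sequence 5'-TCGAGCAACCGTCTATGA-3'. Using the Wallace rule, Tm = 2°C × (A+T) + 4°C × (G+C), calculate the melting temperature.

54°C

Counting bases: C=5, G=4, A=5, T=4
A+T = 9, G+C = 9
Tm = 2(9) + 4(9) = 18 + 36 = 54°C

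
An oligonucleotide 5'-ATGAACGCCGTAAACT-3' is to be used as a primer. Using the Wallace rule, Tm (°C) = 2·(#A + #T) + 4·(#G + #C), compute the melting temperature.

46°C

Counting bases: G=3, A=6, C=4, T=3
So N_AT = 9 and N_GC = 7.
Tm = 4·7 + 2·9 = 28 + 18 = 46°C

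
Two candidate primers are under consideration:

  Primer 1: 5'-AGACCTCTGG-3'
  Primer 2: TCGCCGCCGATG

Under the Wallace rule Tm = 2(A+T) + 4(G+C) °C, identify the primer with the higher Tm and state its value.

Primer 2, 42°C

Primer 1: A+T=4, G+C=6 → Tm = 2(4)+4(6) = 32°C
Primer 2: A+T=3, G+C=9 → Tm = 2(3)+4(9) = 42°C
32°C vs 42°C → primer 2 is higher.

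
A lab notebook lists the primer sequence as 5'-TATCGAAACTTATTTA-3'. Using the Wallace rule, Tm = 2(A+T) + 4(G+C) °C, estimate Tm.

38°C

Counting bases: T=7, G=1, A=6, C=2
A+T = 13, G+C = 3
Tm = 4·3 + 2·13 = 12 + 26 = 38°C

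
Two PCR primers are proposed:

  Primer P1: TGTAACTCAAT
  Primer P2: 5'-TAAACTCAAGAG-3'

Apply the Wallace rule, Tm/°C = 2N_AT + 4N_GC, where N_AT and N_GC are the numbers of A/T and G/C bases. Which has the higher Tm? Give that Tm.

Primer P2, 32°C

Primer P1: A+T=8, G+C=3 → Tm = 2(8)+4(3) = 28°C
Primer P2: A+T=8, G+C=4 → Tm = 2(8)+4(4) = 32°C
28°C vs 32°C → primer P2 is higher.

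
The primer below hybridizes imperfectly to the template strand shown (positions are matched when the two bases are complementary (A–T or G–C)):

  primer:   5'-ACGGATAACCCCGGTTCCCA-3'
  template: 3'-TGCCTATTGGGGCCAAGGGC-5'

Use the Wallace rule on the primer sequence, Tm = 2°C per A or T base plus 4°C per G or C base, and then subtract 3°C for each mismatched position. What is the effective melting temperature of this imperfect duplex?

61°C

Primer base counts: A=5, T=3, G=4, C=8 → A+T=8, G+C=12
Perfect-match Tm = 2(8) + 4(12) = 16 + 48 = 64°C
Mismatches (positions where the bases are not complementary): 1 (at position 20)
Effective Tm = 64 − 1×3 = 64 − 3 = 61°C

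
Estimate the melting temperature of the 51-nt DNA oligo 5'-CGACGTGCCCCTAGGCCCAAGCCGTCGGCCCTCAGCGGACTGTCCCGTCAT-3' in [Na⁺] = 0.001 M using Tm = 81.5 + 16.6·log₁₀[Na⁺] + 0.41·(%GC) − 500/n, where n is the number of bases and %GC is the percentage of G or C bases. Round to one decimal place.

50.8°C

Length n = 51. Scanning the sequence gives G=14, T=8, C=22, A=7.
G+C = 36, so %GC = 36/51 × 100 = 70.588%
Salt term: 16.6 × (-3) = -49.8
GC term: 0.41 × 70.588 = 28.941; length term: −500/51 = −9.804
Tm = 81.5 + (-49.8) + 28.941 − 9.804 = 50.837 → 50.8°C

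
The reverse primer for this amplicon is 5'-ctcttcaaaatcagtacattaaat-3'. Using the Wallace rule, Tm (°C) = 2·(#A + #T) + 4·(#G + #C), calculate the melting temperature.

60°C

C=5, G=1, A=10, T=8
A+T = 18, G+C = 6
Tm = 2×18 + 4×6 = 60°C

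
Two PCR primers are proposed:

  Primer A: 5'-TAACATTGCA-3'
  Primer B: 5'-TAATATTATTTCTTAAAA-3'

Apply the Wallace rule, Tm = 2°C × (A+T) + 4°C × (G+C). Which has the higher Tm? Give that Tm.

Primer B, 38°C

Primer A: A+T=7, G+C=3 → Tm = 2(7)+4(3) = 26°C
Primer B: A+T=17, G+C=1 → Tm = 2(17)+4(1) = 38°C
26°C vs 38°C → primer B is higher.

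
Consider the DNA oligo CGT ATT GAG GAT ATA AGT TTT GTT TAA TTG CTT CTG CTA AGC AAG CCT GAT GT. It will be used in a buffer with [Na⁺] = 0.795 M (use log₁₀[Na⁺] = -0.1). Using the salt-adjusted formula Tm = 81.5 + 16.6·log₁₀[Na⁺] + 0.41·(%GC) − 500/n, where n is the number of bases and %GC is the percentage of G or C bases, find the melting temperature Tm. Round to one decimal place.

Length n = 53. G=12, C=7, T=21, A=13
G+C = 19, so %GC = 19/53 × 100 = 35.849%
Salt term: 16.6 × (-0.1) = -1.66
GC term: 0.41 × 35.849 = 14.698; length term: −500/53 = −9.434
Tm = 81.5 + (-1.66) + 14.698 − 9.434 = 85.104 → 85.1°C

85.1°C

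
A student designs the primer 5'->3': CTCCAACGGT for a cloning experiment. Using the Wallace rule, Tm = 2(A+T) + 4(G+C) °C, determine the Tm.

32°C

Counting bases: A=2, G=2, T=2, C=4
AT pairs contribute 4, GC pairs contribute 6.
Tm = 2×4 + 4×6 = 32°C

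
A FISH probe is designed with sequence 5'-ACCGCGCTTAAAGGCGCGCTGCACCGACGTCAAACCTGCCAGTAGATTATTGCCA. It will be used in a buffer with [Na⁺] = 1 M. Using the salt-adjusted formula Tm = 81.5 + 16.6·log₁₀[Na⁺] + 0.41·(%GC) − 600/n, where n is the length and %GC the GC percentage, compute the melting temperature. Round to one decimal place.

Length n = 55. Counting bases: A=14, T=10, C=18, G=13
G+C = 31, so %GC = 31/55 × 100 = 56.364%
Salt term: 16.6 × (0) = 0
GC term: 0.41 × 56.364 = 23.109; length term: −600/55 = −10.909
Tm = 81.5 + (0) + 23.109 − 10.909 = 93.7 → 93.7°C

93.7°C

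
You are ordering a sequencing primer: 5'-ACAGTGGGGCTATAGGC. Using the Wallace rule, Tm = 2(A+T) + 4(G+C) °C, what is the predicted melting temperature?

54°C

A=4, T=3, G=7, C=3
AT pairs contribute 7, GC pairs contribute 10.
Tm = 4·10 + 2·7 = 40 + 14 = 54°C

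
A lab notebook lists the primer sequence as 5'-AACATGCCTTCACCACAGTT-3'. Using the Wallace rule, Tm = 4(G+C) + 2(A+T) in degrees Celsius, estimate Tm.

Counting bases: G=2, T=5, C=7, A=6
A+T = 11, G+C = 9
Tm = 4·9 + 2·11 = 36 + 22 = 58°C

58°C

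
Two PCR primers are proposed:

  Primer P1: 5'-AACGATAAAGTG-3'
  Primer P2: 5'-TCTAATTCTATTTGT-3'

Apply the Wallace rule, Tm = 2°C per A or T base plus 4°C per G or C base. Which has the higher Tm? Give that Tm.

Primer P2, 36°C

Primer P1: A+T=8, G+C=4 → Tm = 2(8)+4(4) = 32°C
Primer P2: A+T=12, G+C=3 → Tm = 2(12)+4(3) = 36°C
32°C vs 36°C → primer P2 is higher.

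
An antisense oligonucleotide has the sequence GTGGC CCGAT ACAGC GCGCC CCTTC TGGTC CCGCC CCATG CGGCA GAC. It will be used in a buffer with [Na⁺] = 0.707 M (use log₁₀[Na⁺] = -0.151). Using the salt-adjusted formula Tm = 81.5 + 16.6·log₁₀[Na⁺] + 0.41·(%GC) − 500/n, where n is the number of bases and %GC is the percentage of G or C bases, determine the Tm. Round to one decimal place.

98.5°C

Length n = 48. A=6, C=21, T=7, G=14
G+C = 35, so %GC = 35/48 × 100 = 72.917%
Salt term: 16.6 × (-0.151) = -2.507
GC term: 0.41 × 72.917 = 29.896; length term: −500/48 = −10.417
Tm = 81.5 + (-2.507) + 29.896 − 10.417 = 98.472 → 98.5°C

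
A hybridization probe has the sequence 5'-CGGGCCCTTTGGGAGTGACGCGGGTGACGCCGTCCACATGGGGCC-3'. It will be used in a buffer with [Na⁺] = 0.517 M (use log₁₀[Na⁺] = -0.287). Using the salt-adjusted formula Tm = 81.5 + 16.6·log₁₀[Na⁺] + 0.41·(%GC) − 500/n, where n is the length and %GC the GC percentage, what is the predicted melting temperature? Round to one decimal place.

Length n = 45. Base counts: C=14, A=5, T=7, G=19
G+C = 33, so %GC = 33/45 × 100 = 73.333%
Salt term: 16.6 × (-0.287) = -4.764
GC term: 0.41 × 73.333 = 30.067; length term: −500/45 = −11.111
Tm = 81.5 + (-4.764) + 30.067 − 11.111 = 95.692 → 95.7°C

95.7°C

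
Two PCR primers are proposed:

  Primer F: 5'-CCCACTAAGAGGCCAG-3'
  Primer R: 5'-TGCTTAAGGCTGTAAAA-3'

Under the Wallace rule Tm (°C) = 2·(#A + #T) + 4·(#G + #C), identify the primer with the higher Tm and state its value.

Primer F: A+T=6, G+C=10 → Tm = 2(6)+4(10) = 52°C
Primer R: A+T=11, G+C=6 → Tm = 2(11)+4(6) = 46°C
52°C vs 46°C → primer F is higher.

Primer F, 52°C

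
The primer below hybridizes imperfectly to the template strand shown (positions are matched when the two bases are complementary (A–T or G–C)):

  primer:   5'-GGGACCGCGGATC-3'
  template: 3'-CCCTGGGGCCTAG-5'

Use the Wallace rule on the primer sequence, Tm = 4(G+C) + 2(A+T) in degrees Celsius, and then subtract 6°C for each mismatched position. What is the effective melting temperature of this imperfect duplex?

Primer base counts: A=2, T=1, G=6, C=4 → A+T=3, G+C=10
Perfect-match Tm = 2(3) + 4(10) = 6 + 40 = 46°C
Mismatches (positions where the bases are not complementary): 1 (at position 7)
Effective Tm = 46 − 1×6 = 46 − 6 = 40°C

40°C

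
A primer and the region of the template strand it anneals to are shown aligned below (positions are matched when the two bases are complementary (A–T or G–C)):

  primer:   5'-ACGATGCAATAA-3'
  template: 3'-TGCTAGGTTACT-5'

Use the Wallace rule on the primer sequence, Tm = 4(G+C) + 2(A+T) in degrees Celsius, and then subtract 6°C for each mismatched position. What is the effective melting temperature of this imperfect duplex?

Primer base counts: A=6, T=2, G=2, C=2 → A+T=8, G+C=4
Perfect-match Tm = 2(8) + 4(4) = 16 + 16 = 32°C
Mismatches (positions where the bases are not complementary): 2 (at positions 6, 11)
Effective Tm = 32 − 2×6 = 32 − 12 = 20°C

20°C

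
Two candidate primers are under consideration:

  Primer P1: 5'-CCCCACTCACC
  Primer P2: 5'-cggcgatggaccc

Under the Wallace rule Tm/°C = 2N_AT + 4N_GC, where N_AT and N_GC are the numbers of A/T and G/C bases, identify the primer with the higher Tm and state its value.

Primer P2, 46°C

Primer P1: A+T=3, G+C=8 → Tm = 2(3)+4(8) = 38°C
Primer P2: A+T=3, G+C=10 → Tm = 2(3)+4(10) = 46°C
38°C vs 46°C → primer P2 is higher.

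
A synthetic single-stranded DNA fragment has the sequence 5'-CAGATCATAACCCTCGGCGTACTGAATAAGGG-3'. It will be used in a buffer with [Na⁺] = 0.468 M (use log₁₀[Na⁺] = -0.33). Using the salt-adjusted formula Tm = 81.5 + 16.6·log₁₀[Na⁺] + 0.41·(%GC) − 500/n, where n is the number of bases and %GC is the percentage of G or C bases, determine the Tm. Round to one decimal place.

Length n = 32. Base counts: G=8, T=6, C=8, A=10
G+C = 16, so %GC = 16/32 × 100 = 50%
Salt term: 16.6 × (-0.33) = -5.478
GC term: 0.41 × 50 = 20.5; length term: −500/32 = −15.625
Tm = 81.5 + (-5.478) + 20.5 − 15.625 = 80.897 → 80.9°C

80.9°C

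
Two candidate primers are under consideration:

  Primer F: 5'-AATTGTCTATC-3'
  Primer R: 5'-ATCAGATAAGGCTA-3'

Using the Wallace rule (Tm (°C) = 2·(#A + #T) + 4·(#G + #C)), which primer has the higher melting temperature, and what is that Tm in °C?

Primer F: A+T=8, G+C=3 → Tm = 2(8)+4(3) = 28°C
Primer R: A+T=9, G+C=5 → Tm = 2(9)+4(5) = 38°C
28°C vs 38°C → primer R is higher.

Primer R, 38°C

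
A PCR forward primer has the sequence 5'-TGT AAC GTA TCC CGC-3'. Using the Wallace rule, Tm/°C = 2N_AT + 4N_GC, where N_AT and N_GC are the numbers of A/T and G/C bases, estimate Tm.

Counting bases: T=4, A=3, G=3, C=5
AT pairs contribute 7, GC pairs contribute 8.
Tm = 2×7 + 4×8 = 46°C

46°C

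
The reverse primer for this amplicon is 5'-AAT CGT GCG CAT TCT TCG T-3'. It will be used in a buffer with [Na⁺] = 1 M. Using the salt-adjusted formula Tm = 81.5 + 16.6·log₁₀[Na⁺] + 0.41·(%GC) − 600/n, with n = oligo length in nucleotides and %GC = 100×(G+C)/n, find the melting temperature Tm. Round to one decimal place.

Length n = 19. Counting bases: A=3, G=4, T=7, C=5
G+C = 9, so %GC = 9/19 × 100 = 47.368%
Salt term: 16.6 × (0) = 0
GC term: 0.41 × 47.368 = 19.421; length term: −600/19 = −31.579
Tm = 81.5 + (0) + 19.421 − 31.579 = 69.342 → 69.3°C

69.3°C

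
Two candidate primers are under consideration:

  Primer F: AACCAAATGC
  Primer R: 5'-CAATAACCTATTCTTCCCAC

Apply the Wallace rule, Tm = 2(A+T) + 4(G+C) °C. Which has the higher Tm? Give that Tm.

Primer R, 56°C

Primer F: A+T=6, G+C=4 → Tm = 2(6)+4(4) = 28°C
Primer R: A+T=12, G+C=8 → Tm = 2(12)+4(8) = 56°C
28°C vs 56°C → primer R is higher.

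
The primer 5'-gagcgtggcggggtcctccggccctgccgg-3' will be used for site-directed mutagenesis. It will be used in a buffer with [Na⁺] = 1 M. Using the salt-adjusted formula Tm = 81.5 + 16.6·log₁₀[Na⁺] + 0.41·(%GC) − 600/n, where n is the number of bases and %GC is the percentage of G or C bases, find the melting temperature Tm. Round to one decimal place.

95.7°C

Length n = 30. Scanning the sequence gives T=4, G=14, A=1, C=11.
G+C = 25, so %GC = 25/30 × 100 = 83.333%
Salt term: 16.6 × (0) = 0
GC term: 0.41 × 83.333 = 34.167; length term: −600/30 = −20
Tm = 81.5 + (0) + 34.167 − 20 = 95.667 → 95.7°C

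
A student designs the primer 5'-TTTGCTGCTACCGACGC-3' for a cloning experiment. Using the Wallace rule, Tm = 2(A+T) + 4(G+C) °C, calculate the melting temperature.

54°C

Counting bases: A=2, C=6, G=4, T=5
So N_AT = 7 and N_GC = 10.
Tm = 2(7) + 4(10) = 14 + 40 = 54°C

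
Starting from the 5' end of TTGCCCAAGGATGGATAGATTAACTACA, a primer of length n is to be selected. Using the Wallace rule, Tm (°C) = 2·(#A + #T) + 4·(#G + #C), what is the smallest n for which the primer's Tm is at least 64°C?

First 22 bases: TTGCCCAAGGATGGATAGATTA → Tm = 62°C (< 64°C)
First 23 bases: TTGCCCAAGGATGGATAGATTAA → Tm = 64°C (≥ 64°C)
Each additional base adds 2°C (A/T) or 4°C (G/C), so Tm is non-decreasing in n; n = 23 is the first length to reach 64°C.

n = 23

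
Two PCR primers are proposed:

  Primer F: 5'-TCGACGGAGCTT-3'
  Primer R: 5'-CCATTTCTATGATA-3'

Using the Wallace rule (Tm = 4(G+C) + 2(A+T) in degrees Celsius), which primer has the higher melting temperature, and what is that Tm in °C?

Primer F: A+T=5, G+C=7 → Tm = 2(5)+4(7) = 38°C
Primer R: A+T=10, G+C=4 → Tm = 2(10)+4(4) = 36°C
38°C vs 36°C → primer F is higher.

Primer F, 38°C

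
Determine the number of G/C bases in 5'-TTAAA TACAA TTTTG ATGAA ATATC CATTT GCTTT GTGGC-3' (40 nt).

Base counts: C=5, A=12, T=17, G=6
Total G or C: 6 + 5 = 11

11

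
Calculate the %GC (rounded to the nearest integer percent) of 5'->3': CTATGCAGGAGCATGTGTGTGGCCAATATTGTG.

Scanning the sequence gives G=11, C=5, A=7, T=10.
G+C = 11 + 5 = 16 out of 33 bases
%GC = 16/33 × 100 = 48.48% ≈ 48%

48%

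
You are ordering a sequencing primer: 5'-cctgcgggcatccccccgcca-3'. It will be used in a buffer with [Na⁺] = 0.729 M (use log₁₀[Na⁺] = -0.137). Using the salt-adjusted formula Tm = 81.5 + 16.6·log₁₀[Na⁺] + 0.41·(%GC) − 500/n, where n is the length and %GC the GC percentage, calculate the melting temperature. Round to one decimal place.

88.6°C

Length n = 21. Base counts: A=2, G=5, T=2, C=12
G+C = 17, so %GC = 17/21 × 100 = 80.952%
Salt term: 16.6 × (-0.137) = -2.274
GC term: 0.41 × 80.952 = 33.19; length term: −500/21 = −23.81
Tm = 81.5 + (-2.274) + 33.19 − 23.81 = 88.606 → 88.6°C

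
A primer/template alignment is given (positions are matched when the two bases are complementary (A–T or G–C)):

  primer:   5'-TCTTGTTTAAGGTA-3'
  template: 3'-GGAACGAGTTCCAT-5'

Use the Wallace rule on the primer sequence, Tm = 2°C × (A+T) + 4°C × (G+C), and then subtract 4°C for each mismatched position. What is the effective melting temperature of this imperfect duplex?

24°C

Primer base counts: A=3, T=7, G=3, C=1 → A+T=10, G+C=4
Perfect-match Tm = 2(10) + 4(4) = 20 + 16 = 36°C
Mismatches (positions where the bases are not complementary): 3 (at positions 1, 6, 8)
Effective Tm = 36 − 3×4 = 36 − 12 = 24°C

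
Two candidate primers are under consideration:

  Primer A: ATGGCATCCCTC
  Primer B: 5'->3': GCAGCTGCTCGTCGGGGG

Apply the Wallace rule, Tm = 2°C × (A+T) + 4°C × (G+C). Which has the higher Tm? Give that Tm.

Primer A: A+T=5, G+C=7 → Tm = 2(5)+4(7) = 38°C
Primer B: A+T=4, G+C=14 → Tm = 2(4)+4(14) = 64°C
38°C vs 64°C → primer B is higher.

Primer B, 64°C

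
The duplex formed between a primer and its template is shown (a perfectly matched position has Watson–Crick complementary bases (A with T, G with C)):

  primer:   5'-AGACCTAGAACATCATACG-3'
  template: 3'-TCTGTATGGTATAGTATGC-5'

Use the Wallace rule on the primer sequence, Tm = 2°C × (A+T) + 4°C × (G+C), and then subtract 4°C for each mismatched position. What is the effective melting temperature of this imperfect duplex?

38°C

Primer base counts: A=8, T=3, G=3, C=5 → A+T=11, G+C=8
Perfect-match Tm = 2(11) + 4(8) = 22 + 32 = 54°C
Mismatches (positions where the bases are not complementary): 4 (at positions 5, 8, 9, 11)
Effective Tm = 54 − 4×4 = 54 − 16 = 38°C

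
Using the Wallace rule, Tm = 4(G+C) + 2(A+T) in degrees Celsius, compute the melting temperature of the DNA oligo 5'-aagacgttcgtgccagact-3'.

Scanning the sequence gives G=5, T=4, C=5, A=5.
So N_AT = 9 and N_GC = 10.
Tm = 2(9) + 4(10) = 18 + 40 = 58°C

58°C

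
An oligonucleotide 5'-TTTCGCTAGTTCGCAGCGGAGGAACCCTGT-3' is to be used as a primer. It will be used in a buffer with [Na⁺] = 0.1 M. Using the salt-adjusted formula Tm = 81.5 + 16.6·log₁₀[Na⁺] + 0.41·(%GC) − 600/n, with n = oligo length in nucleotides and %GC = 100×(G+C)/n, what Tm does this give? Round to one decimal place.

68.1°C

Length n = 30. Scanning the sequence gives A=5, C=8, G=9, T=8.
G+C = 17, so %GC = 17/30 × 100 = 56.667%
Salt term: 16.6 × (-1) = -16.6
GC term: 0.41 × 56.667 = 23.233; length term: −600/30 = −20
Tm = 81.5 + (-16.6) + 23.233 − 20 = 68.133 → 68.1°C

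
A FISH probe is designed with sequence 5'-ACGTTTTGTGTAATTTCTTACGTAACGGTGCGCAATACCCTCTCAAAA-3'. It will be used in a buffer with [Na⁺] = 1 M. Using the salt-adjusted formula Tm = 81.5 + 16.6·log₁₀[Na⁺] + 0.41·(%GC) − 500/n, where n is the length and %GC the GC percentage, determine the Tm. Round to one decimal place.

87.3°C

Length n = 48. Scanning the sequence gives A=13, G=8, T=16, C=11.
G+C = 19, so %GC = 19/48 × 100 = 39.583%
Salt term: 16.6 × (0) = 0
GC term: 0.41 × 39.583 = 16.229; length term: −500/48 = −10.417
Tm = 81.5 + (0) + 16.229 − 10.417 = 87.312 → 87.3°C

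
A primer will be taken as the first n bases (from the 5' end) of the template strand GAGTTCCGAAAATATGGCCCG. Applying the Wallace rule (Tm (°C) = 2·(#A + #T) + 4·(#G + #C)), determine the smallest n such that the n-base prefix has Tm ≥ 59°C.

n = 20

First 19 bases: GAGTTCCGAAAATATGGCC → Tm = 56°C (< 59°C)
First 20 bases: GAGTTCCGAAAATATGGCCC → Tm = 60°C (≥ 59°C)
Since every base adds ≥2°C, Tm only increases with n, so the threshold is first crossed at n = 20.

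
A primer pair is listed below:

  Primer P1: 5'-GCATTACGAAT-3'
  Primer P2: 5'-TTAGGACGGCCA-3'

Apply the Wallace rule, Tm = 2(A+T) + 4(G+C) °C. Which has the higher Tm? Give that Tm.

Primer P2, 38°C

Primer P1: A+T=7, G+C=4 → Tm = 2(7)+4(4) = 30°C
Primer P2: A+T=5, G+C=7 → Tm = 2(5)+4(7) = 38°C
30°C vs 38°C → primer P2 is higher.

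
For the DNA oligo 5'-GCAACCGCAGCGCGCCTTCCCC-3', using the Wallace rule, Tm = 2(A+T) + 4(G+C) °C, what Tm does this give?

78°C

Counting bases: C=12, T=2, G=5, A=3
So N_AT = 5 and N_GC = 17.
Tm = 4·17 + 2·5 = 68 + 10 = 78°C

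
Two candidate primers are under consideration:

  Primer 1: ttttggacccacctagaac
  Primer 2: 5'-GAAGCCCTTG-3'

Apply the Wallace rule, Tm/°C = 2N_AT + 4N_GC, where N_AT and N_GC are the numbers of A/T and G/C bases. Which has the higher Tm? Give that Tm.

Primer 1: A+T=10, G+C=9 → Tm = 2(10)+4(9) = 56°C
Primer 2: A+T=4, G+C=6 → Tm = 2(4)+4(6) = 32°C
56°C vs 32°C → primer 1 is higher.

Primer 1, 56°C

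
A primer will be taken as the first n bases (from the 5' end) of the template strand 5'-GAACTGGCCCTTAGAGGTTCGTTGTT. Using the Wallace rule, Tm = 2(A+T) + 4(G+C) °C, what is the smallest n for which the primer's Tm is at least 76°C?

First 24 bases: GAACTGGCCCTTAGAGGTTCGTTG → Tm = 74°C (< 76°C)
First 25 bases: GAACTGGCCCTTAGAGGTTCGTTGT → Tm = 76°C (≥ 76°C)
Since every base adds ≥2°C, Tm only increases with n, so the threshold is first crossed at n = 25.

n = 25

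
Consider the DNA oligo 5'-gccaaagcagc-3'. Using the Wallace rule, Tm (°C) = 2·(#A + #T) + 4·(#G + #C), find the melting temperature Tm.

Base counts: G=3, C=4, A=4, T=0
A+T = 4, G+C = 7
Tm = 2(4) + 4(7) = 8 + 28 = 36°C

36°C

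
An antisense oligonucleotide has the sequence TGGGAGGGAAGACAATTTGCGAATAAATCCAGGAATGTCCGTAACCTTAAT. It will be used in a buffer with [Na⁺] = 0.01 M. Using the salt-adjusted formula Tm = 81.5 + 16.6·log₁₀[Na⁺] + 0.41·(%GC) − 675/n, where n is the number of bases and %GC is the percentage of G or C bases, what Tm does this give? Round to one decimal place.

Length n = 51. Scanning the sequence gives A=18, T=12, C=8, G=13.
G+C = 21, so %GC = 21/51 × 100 = 41.176%
Salt term: 16.6 × (-2) = -33.2
GC term: 0.41 × 41.176 = 16.882; length term: −675/51 = −13.235
Tm = 81.5 + (-33.2) + 16.882 − 13.235 = 51.947 → 51.9°C

51.9°C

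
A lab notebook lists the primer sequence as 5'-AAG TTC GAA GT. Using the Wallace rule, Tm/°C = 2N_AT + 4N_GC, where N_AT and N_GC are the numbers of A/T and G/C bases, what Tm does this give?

Scanning the sequence gives C=1, T=3, A=4, G=3.
AT pairs contribute 7, GC pairs contribute 4.
Tm = 4·4 + 2·7 = 16 + 14 = 30°C

30°C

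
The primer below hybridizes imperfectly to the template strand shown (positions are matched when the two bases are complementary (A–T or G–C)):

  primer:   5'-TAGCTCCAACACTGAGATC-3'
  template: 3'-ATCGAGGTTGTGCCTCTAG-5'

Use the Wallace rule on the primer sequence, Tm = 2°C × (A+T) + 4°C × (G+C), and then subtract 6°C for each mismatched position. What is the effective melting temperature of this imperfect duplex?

Primer base counts: A=6, T=4, G=3, C=6 → A+T=10, G+C=9
Perfect-match Tm = 2(10) + 4(9) = 20 + 36 = 56°C
Mismatches (positions where the bases are not complementary): 1 (at position 13)
Effective Tm = 56 − 1×6 = 56 − 6 = 50°C

50°C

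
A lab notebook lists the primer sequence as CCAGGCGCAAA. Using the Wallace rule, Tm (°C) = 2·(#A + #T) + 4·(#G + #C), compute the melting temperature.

Counting bases: G=3, A=4, C=4, T=0
AT pairs contribute 4, GC pairs contribute 7.
Tm = 4·7 + 2·4 = 28 + 8 = 36°C

36°C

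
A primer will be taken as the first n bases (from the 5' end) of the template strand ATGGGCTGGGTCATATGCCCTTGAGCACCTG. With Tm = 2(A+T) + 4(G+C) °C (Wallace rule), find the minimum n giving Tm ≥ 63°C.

First 19 bases: ATGGGCTGGGTCATATGCC → Tm = 60°C (< 63°C)
First 20 bases: ATGGGCTGGGTCATATGCCC → Tm = 64°C (≥ 63°C)
Since every base adds ≥2°C, Tm only increases with n, so the threshold is first crossed at n = 20.

n = 20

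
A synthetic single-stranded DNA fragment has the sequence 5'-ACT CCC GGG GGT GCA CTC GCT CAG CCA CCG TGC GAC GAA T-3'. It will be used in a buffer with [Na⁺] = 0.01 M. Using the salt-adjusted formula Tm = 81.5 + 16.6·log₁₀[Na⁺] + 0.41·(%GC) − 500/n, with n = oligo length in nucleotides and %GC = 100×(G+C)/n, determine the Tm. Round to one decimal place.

Length n = 40. Scanning the sequence gives G=12, T=6, C=15, A=7.
G+C = 27, so %GC = 27/40 × 100 = 67.5%
Salt term: 16.6 × (-2) = -33.2
GC term: 0.41 × 67.5 = 27.675; length term: −500/40 = −12.5
Tm = 81.5 + (-33.2) + 27.675 − 12.5 = 63.475 → 63.5°C

63.5°C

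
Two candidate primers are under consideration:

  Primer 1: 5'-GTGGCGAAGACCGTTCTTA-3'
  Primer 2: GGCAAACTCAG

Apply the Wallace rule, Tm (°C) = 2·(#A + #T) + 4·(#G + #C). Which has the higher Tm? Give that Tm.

Primer 1: A+T=9, G+C=10 → Tm = 2(9)+4(10) = 58°C
Primer 2: A+T=5, G+C=6 → Tm = 2(5)+4(6) = 34°C
58°C vs 34°C → primer 1 is higher.

Primer 1, 58°C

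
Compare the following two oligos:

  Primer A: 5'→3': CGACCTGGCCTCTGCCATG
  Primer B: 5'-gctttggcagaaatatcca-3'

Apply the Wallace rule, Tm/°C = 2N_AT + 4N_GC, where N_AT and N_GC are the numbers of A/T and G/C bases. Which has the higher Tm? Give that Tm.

Primer A, 64°C

Primer A: A+T=6, G+C=13 → Tm = 2(6)+4(13) = 64°C
Primer B: A+T=11, G+C=8 → Tm = 2(11)+4(8) = 54°C
64°C vs 54°C → primer A is higher.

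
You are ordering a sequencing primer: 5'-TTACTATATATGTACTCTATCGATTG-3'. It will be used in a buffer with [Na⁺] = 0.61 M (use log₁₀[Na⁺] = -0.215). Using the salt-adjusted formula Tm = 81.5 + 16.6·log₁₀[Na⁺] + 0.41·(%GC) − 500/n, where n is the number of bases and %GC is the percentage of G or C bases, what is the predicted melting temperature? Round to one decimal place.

69.7°C

Length n = 26. Base counts: C=4, A=7, G=3, T=12
G+C = 7, so %GC = 7/26 × 100 = 26.923%
Salt term: 16.6 × (-0.215) = -3.569
GC term: 0.41 × 26.923 = 11.038; length term: −500/26 = −19.231
Tm = 81.5 + (-3.569) + 11.038 − 19.231 = 69.738 → 69.7°C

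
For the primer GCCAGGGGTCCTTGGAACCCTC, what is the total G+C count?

15

Base counts: A=3, C=8, G=7, T=4
G+C = 7 + 8 = 15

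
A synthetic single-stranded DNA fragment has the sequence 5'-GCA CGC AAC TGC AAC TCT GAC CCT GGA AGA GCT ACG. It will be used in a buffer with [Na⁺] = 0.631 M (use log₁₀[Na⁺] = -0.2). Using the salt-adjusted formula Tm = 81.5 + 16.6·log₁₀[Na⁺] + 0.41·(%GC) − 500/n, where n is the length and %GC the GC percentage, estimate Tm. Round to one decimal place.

Length n = 36. Base counts: A=10, G=9, T=5, C=12
G+C = 21, so %GC = 21/36 × 100 = 58.333%
Salt term: 16.6 × (-0.2) = -3.32
GC term: 0.41 × 58.333 = 23.917; length term: −500/36 = −13.889
Tm = 81.5 + (-3.32) + 23.917 − 13.889 = 88.208 → 88.2°C

88.2°C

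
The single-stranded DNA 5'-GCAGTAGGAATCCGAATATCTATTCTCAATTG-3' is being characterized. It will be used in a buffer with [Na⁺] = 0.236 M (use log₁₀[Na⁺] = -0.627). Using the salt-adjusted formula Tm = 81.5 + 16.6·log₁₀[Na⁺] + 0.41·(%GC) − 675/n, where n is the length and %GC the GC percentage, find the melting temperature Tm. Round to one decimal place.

Length n = 32. Base counts: T=10, G=6, C=6, A=10
G+C = 12, so %GC = 12/32 × 100 = 37.5%
Salt term: 16.6 × (-0.627) = -10.408
GC term: 0.41 × 37.5 = 15.375; length term: −675/32 = −21.094
Tm = 81.5 + (-10.408) + 15.375 − 21.094 = 65.373 → 65.4°C

65.4°C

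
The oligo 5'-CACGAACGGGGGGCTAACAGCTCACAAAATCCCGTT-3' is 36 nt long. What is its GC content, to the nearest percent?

56%

Base counts: G=9, T=5, A=11, C=11
G+C = 9 + 11 = 20 out of 36 bases
%GC = 20/36 × 100 = 55.56% ≈ 56%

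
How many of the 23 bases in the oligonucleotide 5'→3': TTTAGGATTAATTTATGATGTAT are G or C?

4

Scanning the sequence gives C=0, G=4, T=12, A=7.
G+C = 4 + 0 = 4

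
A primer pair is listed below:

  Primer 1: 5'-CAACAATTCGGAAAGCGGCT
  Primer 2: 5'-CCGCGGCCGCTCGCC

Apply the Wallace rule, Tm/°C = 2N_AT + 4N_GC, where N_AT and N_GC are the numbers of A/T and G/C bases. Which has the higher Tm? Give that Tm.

Primer 1: A+T=10, G+C=10 → Tm = 2(10)+4(10) = 60°C
Primer 2: A+T=1, G+C=14 → Tm = 2(1)+4(14) = 58°C
60°C vs 58°C → primer 1 is higher.

Primer 1, 60°C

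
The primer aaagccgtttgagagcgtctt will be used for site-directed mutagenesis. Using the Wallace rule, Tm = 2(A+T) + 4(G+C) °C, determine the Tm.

62°C

Scanning the sequence gives G=6, C=4, A=5, T=6.
So N_AT = 11 and N_GC = 10.
Tm = 4·10 + 2·11 = 40 + 22 = 62°C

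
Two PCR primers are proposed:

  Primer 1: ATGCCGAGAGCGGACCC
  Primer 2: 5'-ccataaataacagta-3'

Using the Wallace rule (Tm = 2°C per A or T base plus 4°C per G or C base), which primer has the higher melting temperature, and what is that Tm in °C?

Primer 1: A+T=5, G+C=12 → Tm = 2(5)+4(12) = 58°C
Primer 2: A+T=11, G+C=4 → Tm = 2(11)+4(4) = 38°C
58°C vs 38°C → primer 1 is higher.

Primer 1, 58°C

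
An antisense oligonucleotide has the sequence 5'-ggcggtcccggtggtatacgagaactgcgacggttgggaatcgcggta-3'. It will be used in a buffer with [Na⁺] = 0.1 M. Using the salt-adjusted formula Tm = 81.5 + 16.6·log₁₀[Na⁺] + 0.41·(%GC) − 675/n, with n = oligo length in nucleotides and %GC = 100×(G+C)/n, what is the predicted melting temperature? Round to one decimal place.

76.5°C

Length n = 48. Scanning the sequence gives T=9, A=9, C=10, G=20.
G+C = 30, so %GC = 30/48 × 100 = 62.5%
Salt term: 16.6 × (-1) = -16.6
GC term: 0.41 × 62.5 = 25.625; length term: −675/48 = −14.062
Tm = 81.5 + (-16.6) + 25.625 − 14.062 = 76.463 → 76.5°C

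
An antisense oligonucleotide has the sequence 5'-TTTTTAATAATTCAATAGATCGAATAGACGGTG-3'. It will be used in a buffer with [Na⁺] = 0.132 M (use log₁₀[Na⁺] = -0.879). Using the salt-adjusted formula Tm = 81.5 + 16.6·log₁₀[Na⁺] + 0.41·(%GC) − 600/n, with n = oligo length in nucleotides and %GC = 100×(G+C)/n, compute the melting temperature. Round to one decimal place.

Length n = 33. Counting bases: T=12, C=3, G=6, A=12
G+C = 9, so %GC = 9/33 × 100 = 27.273%
Salt term: 16.6 × (-0.879) = -14.591
GC term: 0.41 × 27.273 = 11.182; length term: −600/33 = −18.182
Tm = 81.5 + (-14.591) + 11.182 − 18.182 = 59.909 → 59.9°C

59.9°C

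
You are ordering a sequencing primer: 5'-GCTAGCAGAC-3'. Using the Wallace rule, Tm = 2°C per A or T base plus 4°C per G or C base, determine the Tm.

Counting bases: C=3, T=1, G=3, A=3
So N_AT = 4 and N_GC = 6.
Tm = 2(4) + 4(6) = 8 + 24 = 32°C

32°C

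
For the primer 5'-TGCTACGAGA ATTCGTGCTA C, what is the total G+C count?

Scanning the sequence gives G=5, C=5, T=6, A=5.
G+C = 5 + 5 = 10

10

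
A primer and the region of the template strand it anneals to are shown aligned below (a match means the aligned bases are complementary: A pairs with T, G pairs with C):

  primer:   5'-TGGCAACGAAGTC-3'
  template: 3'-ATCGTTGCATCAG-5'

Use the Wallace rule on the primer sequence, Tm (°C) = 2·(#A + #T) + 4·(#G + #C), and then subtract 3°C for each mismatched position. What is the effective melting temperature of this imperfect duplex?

Primer base counts: A=4, T=2, G=4, C=3 → A+T=6, G+C=7
Perfect-match Tm = 2(6) + 4(7) = 12 + 28 = 40°C
Mismatches (positions where the bases are not complementary): 2 (at positions 2, 9)
Effective Tm = 40 − 2×3 = 40 − 6 = 34°C

34°C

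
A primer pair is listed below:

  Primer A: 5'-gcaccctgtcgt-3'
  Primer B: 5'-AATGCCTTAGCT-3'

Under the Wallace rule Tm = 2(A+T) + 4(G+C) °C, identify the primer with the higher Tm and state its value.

Primer A: A+T=4, G+C=8 → Tm = 2(4)+4(8) = 40°C
Primer B: A+T=7, G+C=5 → Tm = 2(7)+4(5) = 34°C
40°C vs 34°C → primer A is higher.

Primer A, 40°C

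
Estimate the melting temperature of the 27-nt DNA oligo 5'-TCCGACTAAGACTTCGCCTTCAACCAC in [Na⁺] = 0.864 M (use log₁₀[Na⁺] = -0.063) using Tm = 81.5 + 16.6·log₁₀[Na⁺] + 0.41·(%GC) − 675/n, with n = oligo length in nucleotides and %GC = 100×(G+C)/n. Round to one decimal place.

76.7°C

Length n = 27. Counting bases: A=7, T=6, C=11, G=3
G+C = 14, so %GC = 14/27 × 100 = 51.852%
Salt term: 16.6 × (-0.063) = -1.046
GC term: 0.41 × 51.852 = 21.259; length term: −675/27 = −25
Tm = 81.5 + (-1.046) + 21.259 − 25 = 76.713 → 76.7°C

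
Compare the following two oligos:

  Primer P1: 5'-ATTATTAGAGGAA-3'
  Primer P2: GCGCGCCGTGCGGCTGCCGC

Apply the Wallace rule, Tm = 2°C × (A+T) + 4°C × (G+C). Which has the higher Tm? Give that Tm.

Primer P2, 76°C

Primer P1: A+T=10, G+C=3 → Tm = 2(10)+4(3) = 32°C
Primer P2: A+T=2, G+C=18 → Tm = 2(2)+4(18) = 76°C
32°C vs 76°C → primer P2 is higher.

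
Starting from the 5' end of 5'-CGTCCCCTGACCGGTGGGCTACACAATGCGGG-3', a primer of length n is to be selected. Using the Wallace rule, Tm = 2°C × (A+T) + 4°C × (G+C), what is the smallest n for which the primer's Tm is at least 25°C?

First 6 bases: CGTCCC → Tm = 22°C (< 25°C)
First 7 bases: CGTCCCC → Tm = 26°C (≥ 25°C)
Since every base adds ≥2°C, Tm only increases with n, so the threshold is first crossed at n = 7.

n = 7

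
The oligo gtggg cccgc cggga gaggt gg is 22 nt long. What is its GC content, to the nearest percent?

82%

Scanning the sequence gives A=2, C=5, G=13, T=2.
G+C = 13 + 5 = 18 out of 22 bases
%GC = 18/22 × 100 = 81.82% ≈ 82%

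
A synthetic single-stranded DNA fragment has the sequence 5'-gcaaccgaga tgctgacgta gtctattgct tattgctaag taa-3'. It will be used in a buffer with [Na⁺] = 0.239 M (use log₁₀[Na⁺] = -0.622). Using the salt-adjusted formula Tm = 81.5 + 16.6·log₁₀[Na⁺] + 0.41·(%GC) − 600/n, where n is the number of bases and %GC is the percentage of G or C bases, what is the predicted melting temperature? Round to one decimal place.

Length n = 43. Scanning the sequence gives T=13, G=10, A=12, C=8.
G+C = 18, so %GC = 18/43 × 100 = 41.86%
Salt term: 16.6 × (-0.622) = -10.325
GC term: 0.41 × 41.86 = 17.163; length term: −600/43 = −13.953
Tm = 81.5 + (-10.325) + 17.163 − 13.953 = 74.385 → 74.4°C

74.4°C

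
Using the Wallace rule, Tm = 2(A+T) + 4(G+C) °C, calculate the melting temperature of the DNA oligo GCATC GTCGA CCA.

42°C

Scanning the sequence gives T=2, C=5, A=3, G=3.
A+T = 5, G+C = 8
Tm = 2(5) + 4(8) = 10 + 32 = 42°C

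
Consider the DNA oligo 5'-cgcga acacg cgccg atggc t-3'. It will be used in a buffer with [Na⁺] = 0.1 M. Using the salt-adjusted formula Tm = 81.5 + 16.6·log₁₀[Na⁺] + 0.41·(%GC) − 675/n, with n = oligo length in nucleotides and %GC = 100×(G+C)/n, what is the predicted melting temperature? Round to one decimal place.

Length n = 21. C=8, T=2, A=4, G=7
G+C = 15, so %GC = 15/21 × 100 = 71.429%
Salt term: 16.6 × (-1) = -16.6
GC term: 0.41 × 71.429 = 29.286; length term: −675/21 = −32.143
Tm = 81.5 + (-16.6) + 29.286 − 32.143 = 62.043 → 62.0°C

62.0°C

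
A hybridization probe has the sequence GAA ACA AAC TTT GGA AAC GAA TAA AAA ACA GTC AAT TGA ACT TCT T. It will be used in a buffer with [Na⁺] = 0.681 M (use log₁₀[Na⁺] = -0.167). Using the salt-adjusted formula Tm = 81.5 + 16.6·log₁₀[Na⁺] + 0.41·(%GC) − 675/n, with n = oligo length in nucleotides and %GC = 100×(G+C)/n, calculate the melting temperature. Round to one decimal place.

75.6°C

Length n = 46. Base counts: T=11, G=6, A=22, C=7
G+C = 13, so %GC = 13/46 × 100 = 28.261%
Salt term: 16.6 × (-0.167) = -2.772
GC term: 0.41 × 28.261 = 11.587; length term: −675/46 = −14.674
Tm = 81.5 + (-2.772) + 11.587 − 14.674 = 75.641 → 75.6°C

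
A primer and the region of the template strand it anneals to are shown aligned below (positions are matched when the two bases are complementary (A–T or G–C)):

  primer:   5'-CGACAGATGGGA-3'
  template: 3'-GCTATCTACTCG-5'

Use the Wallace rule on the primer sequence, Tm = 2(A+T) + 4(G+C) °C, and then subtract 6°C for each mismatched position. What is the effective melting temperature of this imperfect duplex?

Primer base counts: A=4, T=1, G=5, C=2 → A+T=5, G+C=7
Perfect-match Tm = 2(5) + 4(7) = 10 + 28 = 38°C
Mismatches (positions where the bases are not complementary): 3 (at positions 4, 10, 12)
Effective Tm = 38 − 3×6 = 38 − 18 = 20°C

20°C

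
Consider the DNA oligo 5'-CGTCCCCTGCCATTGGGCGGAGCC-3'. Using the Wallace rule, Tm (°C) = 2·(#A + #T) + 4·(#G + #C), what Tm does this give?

84°C

Counting bases: C=10, A=2, T=4, G=8
So N_AT = 6 and N_GC = 18.
Tm = 2×6 + 4×18 = 84°C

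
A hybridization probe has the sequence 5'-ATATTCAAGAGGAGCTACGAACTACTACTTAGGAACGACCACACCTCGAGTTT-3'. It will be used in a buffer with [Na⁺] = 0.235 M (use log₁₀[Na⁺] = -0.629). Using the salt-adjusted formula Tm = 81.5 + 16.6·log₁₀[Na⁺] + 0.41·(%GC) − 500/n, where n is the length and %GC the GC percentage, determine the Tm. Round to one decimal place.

Length n = 53. C=13, G=10, T=12, A=18
G+C = 23, so %GC = 23/53 × 100 = 43.396%
Salt term: 16.6 × (-0.629) = -10.441
GC term: 0.41 × 43.396 = 17.792; length term: −500/53 = −9.434
Tm = 81.5 + (-10.441) + 17.792 − 9.434 = 79.417 → 79.4°C

79.4°C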